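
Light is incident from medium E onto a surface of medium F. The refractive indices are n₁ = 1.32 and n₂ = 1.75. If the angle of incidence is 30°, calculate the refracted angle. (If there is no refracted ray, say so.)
sin θ₂ = (n₁/n₂)·sin θ₁ = 0.3771 → θ₂ = 22.16°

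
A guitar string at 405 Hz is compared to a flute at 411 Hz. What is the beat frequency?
6 Hz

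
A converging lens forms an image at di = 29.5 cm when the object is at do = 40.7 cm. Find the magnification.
M = −di/do = -0.7248 (inverted image)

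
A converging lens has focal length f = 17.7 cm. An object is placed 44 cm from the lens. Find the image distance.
1/di = 1/f − 1/do → di = 29.61 cm (real image)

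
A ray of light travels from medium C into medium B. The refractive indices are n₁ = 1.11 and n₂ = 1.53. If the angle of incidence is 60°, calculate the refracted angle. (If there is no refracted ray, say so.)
sin θ₂ = (n₁/n₂)·sin θ₁ = 0.6283 → θ₂ = 38.92°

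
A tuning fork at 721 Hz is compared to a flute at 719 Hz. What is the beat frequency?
2 Hz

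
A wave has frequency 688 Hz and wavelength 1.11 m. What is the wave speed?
v = fλ = 763.7 m/s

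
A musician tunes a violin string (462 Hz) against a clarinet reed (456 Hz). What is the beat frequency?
6 Hz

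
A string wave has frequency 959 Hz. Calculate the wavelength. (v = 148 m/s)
λ = v/f = 0.1543 m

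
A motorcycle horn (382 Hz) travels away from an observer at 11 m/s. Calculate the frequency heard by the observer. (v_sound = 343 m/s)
f_obs = f·v/(v + v_s) = 370.1 Hz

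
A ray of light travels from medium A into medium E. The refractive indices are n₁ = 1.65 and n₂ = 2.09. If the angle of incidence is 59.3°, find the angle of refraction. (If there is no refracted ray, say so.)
sin θ₂ = (n₁/n₂)·sin θ₁ = 0.6788 → θ₂ = 42.75°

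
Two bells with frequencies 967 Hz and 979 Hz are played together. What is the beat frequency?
12 Hz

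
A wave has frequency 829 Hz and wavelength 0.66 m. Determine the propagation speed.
v = fλ = 547.1 m/s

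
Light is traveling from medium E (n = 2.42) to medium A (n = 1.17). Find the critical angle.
θc = arcsin(n₂/n₁) = 28.91°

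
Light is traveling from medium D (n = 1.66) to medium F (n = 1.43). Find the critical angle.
θc = arcsin(n₂/n₁) = 59.48°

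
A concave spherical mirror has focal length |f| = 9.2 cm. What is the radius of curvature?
R = 2|f| = 18.4 cm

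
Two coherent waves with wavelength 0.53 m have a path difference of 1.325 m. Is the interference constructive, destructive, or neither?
destructive — path difference = 2.5λ, an odd multiple of λ/2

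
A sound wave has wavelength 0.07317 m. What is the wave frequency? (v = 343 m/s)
f = v/λ = 4688 Hz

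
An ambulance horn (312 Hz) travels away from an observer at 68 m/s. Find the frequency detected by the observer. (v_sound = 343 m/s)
f_obs = f·v/(v + v_s) = 260.4 Hz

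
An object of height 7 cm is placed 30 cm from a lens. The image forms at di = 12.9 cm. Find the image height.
hi = (-di/do) × ho = -3.01 cm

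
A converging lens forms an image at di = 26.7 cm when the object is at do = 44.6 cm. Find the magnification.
M = −di/do = -0.5987 (inverted image)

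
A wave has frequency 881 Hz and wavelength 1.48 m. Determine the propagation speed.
v = fλ = 1304 m/s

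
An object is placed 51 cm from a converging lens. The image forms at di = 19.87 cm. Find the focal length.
1/f = 1/do + 1/di → f = 14.3 cm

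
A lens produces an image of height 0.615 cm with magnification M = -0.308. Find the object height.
ho = |hi|/|M| = 1.997 cm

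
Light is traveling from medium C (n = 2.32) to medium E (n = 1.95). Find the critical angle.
θc = arcsin(n₂/n₁) = 57.19°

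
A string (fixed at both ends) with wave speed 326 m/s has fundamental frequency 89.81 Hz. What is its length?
L = v/(2f₁) = 1.815 m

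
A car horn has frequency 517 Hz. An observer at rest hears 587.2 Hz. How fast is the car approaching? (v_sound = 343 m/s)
v_s = v·(1 − f/f_obs) = 41.01 m/s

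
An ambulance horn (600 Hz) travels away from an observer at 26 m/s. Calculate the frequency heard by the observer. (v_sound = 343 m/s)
f_obs = f·v/(v + v_s) = 557.7 Hz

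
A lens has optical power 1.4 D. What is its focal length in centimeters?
f = 1/P = 71.43 cm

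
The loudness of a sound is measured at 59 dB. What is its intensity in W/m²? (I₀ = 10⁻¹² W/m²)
I = I₀·10^(β/10) = 7.94 × 10⁻⁷ W/m²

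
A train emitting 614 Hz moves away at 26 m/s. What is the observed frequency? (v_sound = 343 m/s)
f_obs = f·v/(v + v_s) = 570.7 Hz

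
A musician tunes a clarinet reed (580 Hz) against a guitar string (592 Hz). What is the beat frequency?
12 Hz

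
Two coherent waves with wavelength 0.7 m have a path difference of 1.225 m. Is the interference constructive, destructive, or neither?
neither (partial) — path difference = 1.75λ, neither a whole number of wavelengths nor an odd multiple of λ/2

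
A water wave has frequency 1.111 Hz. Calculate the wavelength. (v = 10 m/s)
λ = v/f = 9.001 m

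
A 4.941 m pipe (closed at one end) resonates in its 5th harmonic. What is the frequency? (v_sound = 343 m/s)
fₙ = nv/(4L) = 86.77 Hz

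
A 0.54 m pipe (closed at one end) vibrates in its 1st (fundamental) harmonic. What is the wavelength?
λₙ = 4L/n = 2.16 m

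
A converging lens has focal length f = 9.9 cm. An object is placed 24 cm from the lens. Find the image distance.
1/di = 1/f − 1/do → di = 16.85 cm (real image)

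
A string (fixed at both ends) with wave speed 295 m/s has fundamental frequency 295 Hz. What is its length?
L = v/(2f₁) = 0.5 m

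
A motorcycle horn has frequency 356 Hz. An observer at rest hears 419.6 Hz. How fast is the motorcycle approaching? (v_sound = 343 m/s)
v_s = v·(1 − f/f_obs) = 51.99 m/s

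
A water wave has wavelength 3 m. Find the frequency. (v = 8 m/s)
f = v/λ = 2.667 Hz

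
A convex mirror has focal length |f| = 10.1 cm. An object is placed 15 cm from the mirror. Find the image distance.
f = −10.1 cm (convex); 1/di = 1/f − 1/do → di = -6.036 cm (virtual image, behind mirror)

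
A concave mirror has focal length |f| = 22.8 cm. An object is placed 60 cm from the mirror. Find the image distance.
f = +22.8 cm (concave); 1/di = 1/f − 1/do → di = 36.77 cm (real image, in front of mirror)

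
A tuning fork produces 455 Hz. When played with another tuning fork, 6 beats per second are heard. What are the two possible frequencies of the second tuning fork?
f₂ = 455 ± 6 Hz → 461 Hz or 449 Hz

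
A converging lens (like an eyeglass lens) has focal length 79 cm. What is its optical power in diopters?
P = 1/f = 1.266 D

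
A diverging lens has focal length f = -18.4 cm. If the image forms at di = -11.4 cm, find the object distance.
1/do = 1/f − 1/di → do = 29.97 cm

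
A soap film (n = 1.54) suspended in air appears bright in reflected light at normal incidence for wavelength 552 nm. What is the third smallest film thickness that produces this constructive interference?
2nt = (m − ½)λ with m = 3 → t = (m − ½)λ/(2n) = 448.1 nm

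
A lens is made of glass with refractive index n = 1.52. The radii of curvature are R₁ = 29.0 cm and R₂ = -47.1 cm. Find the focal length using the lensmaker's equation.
1/f = (n − 1)(1/R₁ − 1/R₂) → f = 34.52 cm (converging lens)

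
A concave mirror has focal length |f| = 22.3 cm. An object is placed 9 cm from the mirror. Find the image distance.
f = +22.3 cm (concave); 1/di = 1/f − 1/do → di = -15.09 cm (virtual image, behind mirror)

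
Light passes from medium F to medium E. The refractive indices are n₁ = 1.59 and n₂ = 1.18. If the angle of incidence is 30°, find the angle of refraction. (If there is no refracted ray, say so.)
sin θ₂ = (n₁/n₂)·sin θ₁ = 0.6737 → θ₂ = 42.36°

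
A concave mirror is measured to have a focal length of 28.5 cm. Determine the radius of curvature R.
R = 2|f| = 57 cm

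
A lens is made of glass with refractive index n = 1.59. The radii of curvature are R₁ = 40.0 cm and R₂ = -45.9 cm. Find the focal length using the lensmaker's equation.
1/f = (n − 1)(1/R₁ − 1/R₂) → f = 36.23 cm (converging lens)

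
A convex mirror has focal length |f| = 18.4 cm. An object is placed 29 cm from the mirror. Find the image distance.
f = −18.4 cm (convex); 1/di = 1/f − 1/do → di = -11.26 cm (virtual image, behind mirror)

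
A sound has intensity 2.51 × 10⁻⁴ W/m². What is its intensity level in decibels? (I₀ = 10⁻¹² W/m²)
β = 10·log₁₀(I/I₀) = 84 dB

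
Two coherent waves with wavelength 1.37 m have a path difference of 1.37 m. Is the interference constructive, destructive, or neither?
constructive — path difference = 1λ, a whole number of wavelengths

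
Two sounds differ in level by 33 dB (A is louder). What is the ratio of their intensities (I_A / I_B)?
I_A/I_B = 10^(Δβ/10) = 1995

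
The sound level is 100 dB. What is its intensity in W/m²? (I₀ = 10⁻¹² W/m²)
I = I₀·10^(β/10) = 1.00 × 10⁻² W/m²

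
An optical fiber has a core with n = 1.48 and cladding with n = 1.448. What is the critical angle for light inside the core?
θc = arcsin(n_cladding/n_core) = 78.06°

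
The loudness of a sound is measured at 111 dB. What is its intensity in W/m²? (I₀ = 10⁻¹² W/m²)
I = I₀·10^(β/10) = 1.26 × 10⁻¹ W/m²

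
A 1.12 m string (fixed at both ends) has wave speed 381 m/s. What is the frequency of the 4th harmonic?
fₙ = nv/(2L) = 680.4 Hz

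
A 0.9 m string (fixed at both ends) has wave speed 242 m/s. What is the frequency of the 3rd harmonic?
fₙ = nv/(2L) = 403.3 Hz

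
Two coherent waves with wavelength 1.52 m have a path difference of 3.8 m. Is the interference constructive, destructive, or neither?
destructive — path difference = 2.5λ, an odd multiple of λ/2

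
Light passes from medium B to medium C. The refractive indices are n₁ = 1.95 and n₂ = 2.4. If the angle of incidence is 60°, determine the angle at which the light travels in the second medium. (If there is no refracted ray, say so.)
sin θ₂ = (n₁/n₂)·sin θ₁ = 0.7036 → θ₂ = 44.72°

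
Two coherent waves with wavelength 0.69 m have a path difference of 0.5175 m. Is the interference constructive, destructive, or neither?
neither (partial) — path difference = 0.75λ, neither a whole number of wavelengths nor an odd multiple of λ/2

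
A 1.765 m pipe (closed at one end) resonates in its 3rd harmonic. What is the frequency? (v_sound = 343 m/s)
fₙ = nv/(4L) = 145.8 Hz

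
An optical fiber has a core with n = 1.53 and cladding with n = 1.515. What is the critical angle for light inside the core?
θc = arcsin(n_cladding/n_core) = 81.97°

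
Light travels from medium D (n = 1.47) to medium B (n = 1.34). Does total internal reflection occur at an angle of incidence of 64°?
θc = arcsin(n₂/n₁) = 65.72°; 64° < θc, so no — the ray refracts.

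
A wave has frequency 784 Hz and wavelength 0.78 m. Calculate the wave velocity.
v = fλ = 611.5 m/s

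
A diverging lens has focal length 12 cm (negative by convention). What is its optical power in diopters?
P = 1/f = -8.333 D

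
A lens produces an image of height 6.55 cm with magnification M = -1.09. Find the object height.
ho = |hi|/|M| = 6.009 cm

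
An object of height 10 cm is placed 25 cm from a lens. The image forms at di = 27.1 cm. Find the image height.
hi = (-di/do) × ho = -10.84 cm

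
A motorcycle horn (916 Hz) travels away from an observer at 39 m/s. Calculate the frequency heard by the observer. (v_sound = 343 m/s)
f_obs = f·v/(v + v_s) = 822.5 Hz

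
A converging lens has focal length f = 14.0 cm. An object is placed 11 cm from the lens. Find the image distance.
1/di = 1/f − 1/do → di = -51.33 cm (virtual image)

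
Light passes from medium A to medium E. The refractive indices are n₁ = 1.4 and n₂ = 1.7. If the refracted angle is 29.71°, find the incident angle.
sin θ₁ = (n₂/n₁)·sin θ₂ → θ₁ = 37°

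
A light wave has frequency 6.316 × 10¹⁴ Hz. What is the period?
T = 1/f = 1.583 × 10⁻¹⁵ s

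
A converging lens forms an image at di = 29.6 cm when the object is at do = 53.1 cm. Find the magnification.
M = −di/do = -0.5574 (inverted image)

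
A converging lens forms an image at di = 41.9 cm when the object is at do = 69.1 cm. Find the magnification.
M = −di/do = -0.6064 (inverted image)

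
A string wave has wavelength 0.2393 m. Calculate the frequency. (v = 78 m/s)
f = v/λ = 326 Hz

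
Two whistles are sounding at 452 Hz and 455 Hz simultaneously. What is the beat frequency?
3 Hz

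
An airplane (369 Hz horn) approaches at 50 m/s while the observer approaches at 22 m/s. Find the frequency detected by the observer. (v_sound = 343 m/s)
f_obs = f·(v + v_o)/(v − v_s) = 459.7 Hz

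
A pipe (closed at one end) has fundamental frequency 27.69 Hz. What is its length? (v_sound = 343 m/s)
L = v/(4f₁) = 3.097 m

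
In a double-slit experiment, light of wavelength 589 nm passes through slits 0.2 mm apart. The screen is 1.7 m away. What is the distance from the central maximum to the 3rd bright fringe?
y = mλL/d = 15.02 mm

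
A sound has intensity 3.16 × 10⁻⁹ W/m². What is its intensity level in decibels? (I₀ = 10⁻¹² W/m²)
β = 10·log₁₀(I/I₀) = 35 dB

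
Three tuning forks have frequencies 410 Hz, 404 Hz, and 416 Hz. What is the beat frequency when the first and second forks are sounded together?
6 Hz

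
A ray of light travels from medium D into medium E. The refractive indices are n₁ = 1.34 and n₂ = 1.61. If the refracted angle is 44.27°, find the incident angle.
sin θ₁ = (n₂/n₁)·sin θ₂ → θ₁ = 57°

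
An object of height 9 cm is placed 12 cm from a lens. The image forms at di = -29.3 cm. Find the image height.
hi = (-di/do) × ho = 21.98 cm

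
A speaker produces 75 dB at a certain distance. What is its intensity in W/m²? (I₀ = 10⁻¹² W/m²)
I = I₀·10^(β/10) = 3.16 × 10⁻⁵ W/m²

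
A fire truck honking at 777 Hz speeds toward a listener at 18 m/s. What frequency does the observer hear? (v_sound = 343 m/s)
f_obs = f·v/(v − v_s) = 820 Hz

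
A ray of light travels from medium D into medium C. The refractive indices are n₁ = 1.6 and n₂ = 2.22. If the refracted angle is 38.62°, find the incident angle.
sin θ₁ = (n₂/n₁)·sin θ₂ → θ₁ = 60°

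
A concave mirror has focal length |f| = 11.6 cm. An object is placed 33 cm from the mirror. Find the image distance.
f = +11.6 cm (concave); 1/di = 1/f − 1/do → di = 17.89 cm (real image, in front of mirror)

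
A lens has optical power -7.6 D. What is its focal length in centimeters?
f = 1/P = -13.16 cm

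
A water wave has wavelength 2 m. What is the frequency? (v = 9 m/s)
f = v/λ = 4.5 Hz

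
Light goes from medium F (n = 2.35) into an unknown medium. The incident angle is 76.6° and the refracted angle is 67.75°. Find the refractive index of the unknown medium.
n₂ = n₁·sin θ₁ / sin θ₂ = 2.47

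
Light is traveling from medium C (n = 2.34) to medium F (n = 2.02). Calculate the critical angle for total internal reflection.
θc = arcsin(n₂/n₁) = 59.68°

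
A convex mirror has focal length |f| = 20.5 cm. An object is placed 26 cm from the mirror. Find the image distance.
f = −20.5 cm (convex); 1/di = 1/f − 1/do → di = -11.46 cm (virtual image, behind mirror)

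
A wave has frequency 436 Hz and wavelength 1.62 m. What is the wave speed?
v = fλ = 706.3 m/s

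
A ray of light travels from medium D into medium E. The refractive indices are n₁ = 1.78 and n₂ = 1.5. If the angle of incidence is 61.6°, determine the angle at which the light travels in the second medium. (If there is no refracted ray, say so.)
sin θ₂ = (n₁/n₂)·sin θ₁ = 1.044 > 1, so there is no refracted ray — the light undergoes total internal reflection.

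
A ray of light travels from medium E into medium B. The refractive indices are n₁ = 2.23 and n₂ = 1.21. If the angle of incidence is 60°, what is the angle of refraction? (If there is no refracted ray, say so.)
sin θ₂ = (n₁/n₂)·sin θ₁ = 1.596 > 1, so there is no refracted ray — the light undergoes total internal reflection.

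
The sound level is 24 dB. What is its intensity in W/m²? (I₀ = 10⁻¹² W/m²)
I = I₀·10^(β/10) = 2.51 × 10⁻¹⁰ W/m²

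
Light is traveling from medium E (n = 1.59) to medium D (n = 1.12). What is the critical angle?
θc = arcsin(n₂/n₁) = 44.78°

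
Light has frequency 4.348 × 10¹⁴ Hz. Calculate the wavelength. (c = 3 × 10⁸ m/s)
λ = c/f = 690 nm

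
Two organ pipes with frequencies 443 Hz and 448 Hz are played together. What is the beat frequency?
5 Hz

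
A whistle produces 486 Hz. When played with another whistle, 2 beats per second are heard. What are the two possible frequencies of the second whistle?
f₂ = 486 ± 2 Hz → 488 Hz or 484 Hz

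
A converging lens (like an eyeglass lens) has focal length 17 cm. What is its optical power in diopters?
P = 1/f = 5.882 D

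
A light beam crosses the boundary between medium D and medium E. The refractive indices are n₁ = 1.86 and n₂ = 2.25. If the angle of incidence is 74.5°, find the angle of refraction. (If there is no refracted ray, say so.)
sin θ₂ = (n₁/n₂)·sin θ₁ = 0.7966 → θ₂ = 52.81°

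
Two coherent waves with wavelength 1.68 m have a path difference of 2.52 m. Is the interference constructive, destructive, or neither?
destructive — path difference = 1.5λ, an odd multiple of λ/2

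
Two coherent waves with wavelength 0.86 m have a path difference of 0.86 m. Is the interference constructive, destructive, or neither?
constructive — path difference = 1λ, a whole number of wavelengths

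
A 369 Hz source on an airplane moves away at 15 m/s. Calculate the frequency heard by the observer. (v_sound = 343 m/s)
f_obs = f·v/(v + v_s) = 353.5 Hz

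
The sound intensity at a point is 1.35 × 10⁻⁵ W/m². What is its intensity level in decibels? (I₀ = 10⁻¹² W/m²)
β = 10·log₁₀(I/I₀) = 71.3 dB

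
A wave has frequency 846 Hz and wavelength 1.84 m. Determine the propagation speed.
v = fλ = 1557 m/s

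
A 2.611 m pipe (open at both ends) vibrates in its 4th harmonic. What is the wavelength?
λₙ = 2L/n = 1.306 m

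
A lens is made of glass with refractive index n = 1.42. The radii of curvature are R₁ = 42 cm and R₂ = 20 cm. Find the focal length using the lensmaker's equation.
1/f = (n − 1)(1/R₁ − 1/R₂) → f = -90.91 cm (diverging lens)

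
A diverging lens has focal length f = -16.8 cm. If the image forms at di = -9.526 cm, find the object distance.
1/do = 1/f − 1/di → do = 22 cm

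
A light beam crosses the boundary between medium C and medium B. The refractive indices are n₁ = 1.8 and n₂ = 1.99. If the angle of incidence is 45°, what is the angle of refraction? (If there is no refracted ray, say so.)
sin θ₂ = (n₁/n₂)·sin θ₁ = 0.6396 → θ₂ = 39.76°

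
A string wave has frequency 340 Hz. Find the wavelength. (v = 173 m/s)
λ = v/f = 0.5088 m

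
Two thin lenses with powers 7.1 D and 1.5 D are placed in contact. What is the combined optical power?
P_total = P₁ + P₂ = 8.6 D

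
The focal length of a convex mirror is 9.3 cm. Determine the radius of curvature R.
R = 2|f| = 18.6 cm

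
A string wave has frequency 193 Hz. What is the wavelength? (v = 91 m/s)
λ = v/f = 0.4715 m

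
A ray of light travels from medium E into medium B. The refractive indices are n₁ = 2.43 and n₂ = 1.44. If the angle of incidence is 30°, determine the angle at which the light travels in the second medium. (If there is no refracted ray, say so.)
sin θ₂ = (n₁/n₂)·sin θ₁ = 0.8438 → θ₂ = 57.54°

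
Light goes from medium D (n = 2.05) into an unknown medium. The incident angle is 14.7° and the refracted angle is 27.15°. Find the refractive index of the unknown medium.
n₂ = n₁·sin θ₁ / sin θ₂ = 1.14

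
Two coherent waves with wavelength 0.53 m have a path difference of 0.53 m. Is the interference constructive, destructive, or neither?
constructive — path difference = 1λ, a whole number of wavelengths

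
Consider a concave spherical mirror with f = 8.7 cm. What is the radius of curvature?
R = 2|f| = 17.4 cm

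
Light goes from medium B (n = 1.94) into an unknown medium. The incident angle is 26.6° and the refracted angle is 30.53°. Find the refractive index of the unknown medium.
n₂ = n₁·sin θ₁ / sin θ₂ = 1.71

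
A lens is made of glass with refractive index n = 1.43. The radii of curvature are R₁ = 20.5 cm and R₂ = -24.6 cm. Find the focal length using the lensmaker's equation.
1/f = (n − 1)(1/R₁ − 1/R₂) → f = 26 cm (converging lens)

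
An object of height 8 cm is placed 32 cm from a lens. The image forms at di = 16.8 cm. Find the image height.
hi = (-di/do) × ho = -4.2 cm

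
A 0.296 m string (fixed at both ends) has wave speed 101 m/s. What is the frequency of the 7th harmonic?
fₙ = nv/(2L) = 1194 Hz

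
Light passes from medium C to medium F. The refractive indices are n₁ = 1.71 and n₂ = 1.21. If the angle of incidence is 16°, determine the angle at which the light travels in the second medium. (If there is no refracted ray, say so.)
sin θ₂ = (n₁/n₂)·sin θ₁ = 0.3895 → θ₂ = 22.93°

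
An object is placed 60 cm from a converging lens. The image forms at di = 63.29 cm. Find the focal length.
1/f = 1/do + 1/di → f = 30.8 cm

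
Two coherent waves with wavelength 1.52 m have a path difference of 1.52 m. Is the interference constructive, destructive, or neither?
constructive — path difference = 1λ, a whole number of wavelengths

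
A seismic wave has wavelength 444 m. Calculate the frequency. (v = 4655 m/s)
f = v/λ = 10.48 Hz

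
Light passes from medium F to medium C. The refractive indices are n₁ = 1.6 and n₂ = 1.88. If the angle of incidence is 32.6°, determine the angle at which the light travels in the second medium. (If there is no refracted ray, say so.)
sin θ₂ = (n₁/n₂)·sin θ₁ = 0.4585 → θ₂ = 27.29°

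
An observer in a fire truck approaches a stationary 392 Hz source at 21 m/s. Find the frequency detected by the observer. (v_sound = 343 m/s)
f_obs = f·(v + v_o)/v = 416 Hz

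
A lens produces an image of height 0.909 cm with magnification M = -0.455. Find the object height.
ho = |hi|/|M| = 1.998 cm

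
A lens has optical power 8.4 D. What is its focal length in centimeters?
f = 1/P = 11.9 cm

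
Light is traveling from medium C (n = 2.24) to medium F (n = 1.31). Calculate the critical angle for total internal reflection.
θc = arcsin(n₂/n₁) = 35.79°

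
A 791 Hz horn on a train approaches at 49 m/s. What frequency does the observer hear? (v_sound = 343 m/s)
f_obs = f·v/(v − v_s) = 922.8 Hz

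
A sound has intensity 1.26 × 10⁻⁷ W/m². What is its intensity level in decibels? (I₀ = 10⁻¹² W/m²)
β = 10·log₁₀(I/I₀) = 51 dB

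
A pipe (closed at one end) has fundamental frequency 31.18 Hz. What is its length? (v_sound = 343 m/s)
L = v/(4f₁) = 2.75 m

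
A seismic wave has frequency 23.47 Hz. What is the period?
T = 1/f = 0.04261 s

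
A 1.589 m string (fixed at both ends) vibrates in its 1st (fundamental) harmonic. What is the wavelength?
λₙ = 2L/n = 3.178 m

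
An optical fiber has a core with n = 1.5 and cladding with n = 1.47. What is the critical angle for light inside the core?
θc = arcsin(n_cladding/n_core) = 78.52°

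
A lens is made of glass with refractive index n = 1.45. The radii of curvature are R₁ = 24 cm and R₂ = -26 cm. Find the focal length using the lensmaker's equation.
1/f = (n − 1)(1/R₁ − 1/R₂) → f = 27.73 cm (converging lens)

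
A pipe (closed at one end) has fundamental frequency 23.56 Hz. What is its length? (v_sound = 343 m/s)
L = v/(4f₁) = 3.64 m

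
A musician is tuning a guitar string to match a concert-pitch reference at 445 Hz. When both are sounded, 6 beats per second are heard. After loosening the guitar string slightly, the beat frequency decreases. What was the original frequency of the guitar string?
451 Hz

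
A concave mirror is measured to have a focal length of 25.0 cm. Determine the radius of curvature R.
R = 2|f| = 50 cm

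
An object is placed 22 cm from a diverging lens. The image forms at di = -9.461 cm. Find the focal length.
1/f = 1/do + 1/di → f = -16.6 cm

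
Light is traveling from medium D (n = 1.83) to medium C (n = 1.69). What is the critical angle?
θc = arcsin(n₂/n₁) = 67.44°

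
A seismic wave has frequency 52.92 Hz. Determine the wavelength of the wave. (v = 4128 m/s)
λ = v/f = 78 m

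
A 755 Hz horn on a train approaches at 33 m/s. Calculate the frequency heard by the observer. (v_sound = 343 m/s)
f_obs = f·v/(v − v_s) = 835.4 Hz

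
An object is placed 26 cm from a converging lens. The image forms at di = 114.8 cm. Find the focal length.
1/f = 1/do + 1/di → f = 21.2 cm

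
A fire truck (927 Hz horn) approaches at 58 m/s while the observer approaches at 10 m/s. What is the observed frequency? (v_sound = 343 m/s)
f_obs = f·(v + v_o)/(v − v_s) = 1148 Hz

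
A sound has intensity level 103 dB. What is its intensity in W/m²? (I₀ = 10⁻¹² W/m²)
I = I₀·10^(β/10) = 2.00 × 10⁻² W/m²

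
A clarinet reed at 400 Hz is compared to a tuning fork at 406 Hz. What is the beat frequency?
6 Hz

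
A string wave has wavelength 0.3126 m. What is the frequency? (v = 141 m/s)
f = v/λ = 451.1 Hz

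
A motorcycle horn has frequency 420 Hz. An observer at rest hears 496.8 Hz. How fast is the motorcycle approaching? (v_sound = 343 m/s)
v_s = v·(1 − f/f_obs) = 53.02 m/s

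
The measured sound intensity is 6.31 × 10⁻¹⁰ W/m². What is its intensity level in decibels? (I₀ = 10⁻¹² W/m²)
β = 10·log₁₀(I/I₀) = 28 dB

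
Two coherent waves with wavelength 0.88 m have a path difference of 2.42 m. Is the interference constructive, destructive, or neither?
neither (partial) — path difference = 2.75λ, neither a whole number of wavelengths nor an odd multiple of λ/2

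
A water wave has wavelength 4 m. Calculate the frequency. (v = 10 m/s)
f = v/λ = 2.5 Hz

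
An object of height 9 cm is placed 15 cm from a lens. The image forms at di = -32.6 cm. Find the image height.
hi = (-di/do) × ho = 19.56 cm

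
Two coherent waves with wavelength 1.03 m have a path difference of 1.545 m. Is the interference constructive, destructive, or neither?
destructive — path difference = 1.5λ, an odd multiple of λ/2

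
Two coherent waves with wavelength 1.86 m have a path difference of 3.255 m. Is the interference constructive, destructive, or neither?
neither (partial) — path difference = 1.75λ, neither a whole number of wavelengths nor an odd multiple of λ/2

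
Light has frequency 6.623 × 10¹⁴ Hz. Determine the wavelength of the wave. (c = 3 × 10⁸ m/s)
λ = c/f = 453 nm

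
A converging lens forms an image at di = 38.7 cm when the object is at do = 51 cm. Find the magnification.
M = −di/do = -0.7588 (inverted image)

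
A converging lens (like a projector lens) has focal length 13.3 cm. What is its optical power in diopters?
P = 1/f = 7.519 D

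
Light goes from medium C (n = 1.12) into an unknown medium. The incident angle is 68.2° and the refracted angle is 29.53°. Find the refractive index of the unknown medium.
n₂ = n₁·sin θ₁ / sin θ₂ = 2.11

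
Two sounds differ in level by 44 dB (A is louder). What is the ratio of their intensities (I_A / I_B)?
I_A/I_B = 10^(Δβ/10) = 25120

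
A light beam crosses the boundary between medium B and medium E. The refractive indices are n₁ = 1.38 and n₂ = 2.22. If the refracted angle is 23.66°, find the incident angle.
sin θ₁ = (n₂/n₁)·sin θ₂ → θ₁ = 40.21°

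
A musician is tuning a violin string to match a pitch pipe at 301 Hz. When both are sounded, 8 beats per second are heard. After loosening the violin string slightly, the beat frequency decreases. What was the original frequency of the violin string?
309 Hz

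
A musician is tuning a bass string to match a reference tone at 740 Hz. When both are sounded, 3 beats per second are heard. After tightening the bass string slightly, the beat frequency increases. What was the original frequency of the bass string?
743 Hz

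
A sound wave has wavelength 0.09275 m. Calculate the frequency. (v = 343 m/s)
f = v/λ = 3698 Hz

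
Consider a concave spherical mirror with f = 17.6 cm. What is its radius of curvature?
R = 2|f| = 35.2 cm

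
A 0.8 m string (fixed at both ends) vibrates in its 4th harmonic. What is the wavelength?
λₙ = 2L/n = 0.4 m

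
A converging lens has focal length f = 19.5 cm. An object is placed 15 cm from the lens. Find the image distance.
1/di = 1/f − 1/do → di = -65 cm (virtual image)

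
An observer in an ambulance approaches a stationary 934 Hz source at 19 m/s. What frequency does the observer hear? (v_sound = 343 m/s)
f_obs = f·(v + v_o)/v = 985.7 Hz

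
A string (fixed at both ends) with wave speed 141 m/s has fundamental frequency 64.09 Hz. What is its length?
L = v/(2f₁) = 1.1 m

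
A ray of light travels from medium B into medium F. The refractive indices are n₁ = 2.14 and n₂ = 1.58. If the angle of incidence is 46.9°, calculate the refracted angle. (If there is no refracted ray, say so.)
sin θ₂ = (n₁/n₂)·sin θ₁ = 0.989 → θ₂ = 81.48°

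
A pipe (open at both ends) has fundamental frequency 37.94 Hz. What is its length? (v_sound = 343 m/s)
L = v/(2f₁) = 4.52 m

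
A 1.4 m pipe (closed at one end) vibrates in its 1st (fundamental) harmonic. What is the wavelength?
λₙ = 4L/n = 5.6 m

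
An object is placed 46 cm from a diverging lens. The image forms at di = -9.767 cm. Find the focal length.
1/f = 1/do + 1/di → f = -12.4 cm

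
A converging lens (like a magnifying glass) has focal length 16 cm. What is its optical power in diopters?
P = 1/f = 6.25 D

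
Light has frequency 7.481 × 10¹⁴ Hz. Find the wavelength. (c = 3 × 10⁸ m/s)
λ = c/f = 401 nm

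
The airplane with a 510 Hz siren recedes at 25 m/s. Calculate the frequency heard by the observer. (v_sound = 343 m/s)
f_obs = f·v/(v + v_s) = 475.4 Hz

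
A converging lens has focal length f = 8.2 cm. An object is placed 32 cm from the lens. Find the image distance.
1/di = 1/f − 1/do → di = 11.03 cm (real image)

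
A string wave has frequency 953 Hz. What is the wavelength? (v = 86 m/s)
λ = v/f = 0.09024 m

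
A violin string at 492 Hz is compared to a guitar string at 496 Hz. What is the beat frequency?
4 Hz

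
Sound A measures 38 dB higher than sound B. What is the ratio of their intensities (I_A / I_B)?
I_A/I_B = 10^(Δβ/10) = 6310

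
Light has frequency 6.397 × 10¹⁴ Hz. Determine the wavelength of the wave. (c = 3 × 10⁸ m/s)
λ = c/f = 469 nm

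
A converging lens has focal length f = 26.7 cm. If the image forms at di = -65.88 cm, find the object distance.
1/do = 1/f − 1/di → do = 19 cm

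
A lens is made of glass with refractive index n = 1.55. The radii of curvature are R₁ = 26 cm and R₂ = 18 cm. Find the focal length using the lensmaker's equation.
1/f = (n − 1)(1/R₁ − 1/R₂) → f = -106.4 cm (diverging lens)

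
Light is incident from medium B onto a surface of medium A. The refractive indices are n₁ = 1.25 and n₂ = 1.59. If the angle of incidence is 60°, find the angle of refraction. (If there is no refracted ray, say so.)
sin θ₂ = (n₁/n₂)·sin θ₁ = 0.6808 → θ₂ = 42.91°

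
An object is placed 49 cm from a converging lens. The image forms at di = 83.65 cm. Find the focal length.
1/f = 1/do + 1/di → f = 30.9 cm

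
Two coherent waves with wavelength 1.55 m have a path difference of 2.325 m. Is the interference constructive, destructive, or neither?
destructive — path difference = 1.5λ, an odd multiple of λ/2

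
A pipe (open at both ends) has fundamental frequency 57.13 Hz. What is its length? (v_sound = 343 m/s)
L = v/(2f₁) = 3.002 m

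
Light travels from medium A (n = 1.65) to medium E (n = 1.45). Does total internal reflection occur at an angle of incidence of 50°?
θc = arcsin(n₂/n₁) = 61.5°; 50° < θc, so no — the ray refracts.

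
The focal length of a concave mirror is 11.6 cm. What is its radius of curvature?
R = 2|f| = 23.2 cm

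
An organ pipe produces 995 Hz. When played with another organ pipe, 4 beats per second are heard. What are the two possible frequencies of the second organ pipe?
f₂ = 995 ± 4 Hz → 999 Hz or 991 Hz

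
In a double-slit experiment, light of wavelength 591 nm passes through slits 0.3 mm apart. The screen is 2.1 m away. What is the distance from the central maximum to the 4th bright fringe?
y = mλL/d = 16.55 mm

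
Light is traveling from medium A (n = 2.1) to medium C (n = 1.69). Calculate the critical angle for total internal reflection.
θc = arcsin(n₂/n₁) = 53.59°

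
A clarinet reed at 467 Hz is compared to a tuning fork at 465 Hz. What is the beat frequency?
2 Hz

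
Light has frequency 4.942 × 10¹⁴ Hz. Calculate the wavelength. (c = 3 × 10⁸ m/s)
λ = c/f = 607 nm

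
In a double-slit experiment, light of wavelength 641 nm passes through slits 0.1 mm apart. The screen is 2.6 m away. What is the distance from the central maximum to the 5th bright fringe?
y = mλL/d = 83.33 mm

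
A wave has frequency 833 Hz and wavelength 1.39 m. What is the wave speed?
v = fλ = 1158 m/s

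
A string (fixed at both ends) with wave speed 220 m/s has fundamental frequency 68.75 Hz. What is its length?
L = v/(2f₁) = 1.6 m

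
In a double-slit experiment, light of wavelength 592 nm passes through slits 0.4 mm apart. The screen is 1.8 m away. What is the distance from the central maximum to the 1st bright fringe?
y = mλL/d = 2.664 mm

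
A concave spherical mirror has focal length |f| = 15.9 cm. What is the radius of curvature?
R = 2|f| = 31.8 cm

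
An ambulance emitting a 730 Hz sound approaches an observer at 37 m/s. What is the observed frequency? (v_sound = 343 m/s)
f_obs = f·v/(v − v_s) = 818.3 Hz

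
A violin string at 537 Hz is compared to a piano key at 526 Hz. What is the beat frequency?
11 Hz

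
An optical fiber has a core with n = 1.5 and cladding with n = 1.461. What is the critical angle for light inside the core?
θc = arcsin(n_cladding/n_core) = 76.91°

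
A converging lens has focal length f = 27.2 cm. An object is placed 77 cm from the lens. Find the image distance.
1/di = 1/f − 1/do → di = 42.06 cm (real image)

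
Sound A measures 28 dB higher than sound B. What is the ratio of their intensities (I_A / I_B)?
I_A/I_B = 10^(Δβ/10) = 631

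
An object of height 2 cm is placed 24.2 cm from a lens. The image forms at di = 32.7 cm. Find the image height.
hi = (-di/do) × ho = -2.702 cm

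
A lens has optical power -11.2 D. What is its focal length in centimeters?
f = 1/P = -8.929 cm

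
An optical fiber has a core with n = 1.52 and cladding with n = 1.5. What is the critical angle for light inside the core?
θc = arcsin(n_cladding/n_core) = 80.7°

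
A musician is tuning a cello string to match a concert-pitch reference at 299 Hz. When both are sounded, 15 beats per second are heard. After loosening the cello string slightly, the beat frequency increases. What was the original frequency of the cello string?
284 Hz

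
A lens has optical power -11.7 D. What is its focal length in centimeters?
f = 1/P = -8.547 cm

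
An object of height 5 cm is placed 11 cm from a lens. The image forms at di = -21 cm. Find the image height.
hi = (-di/do) × ho = 9.545 cm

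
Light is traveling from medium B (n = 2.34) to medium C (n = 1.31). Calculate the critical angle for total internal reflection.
θc = arcsin(n₂/n₁) = 34.04°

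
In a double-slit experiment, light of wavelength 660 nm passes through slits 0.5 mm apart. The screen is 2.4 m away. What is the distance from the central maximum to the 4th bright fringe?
y = mλL/d = 12.67 mm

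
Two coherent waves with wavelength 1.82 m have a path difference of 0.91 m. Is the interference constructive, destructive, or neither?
destructive — path difference = 0.5λ, an odd multiple of λ/2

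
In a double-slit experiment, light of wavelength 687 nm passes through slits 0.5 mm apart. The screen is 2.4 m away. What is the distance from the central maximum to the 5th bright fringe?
y = mλL/d = 16.49 mm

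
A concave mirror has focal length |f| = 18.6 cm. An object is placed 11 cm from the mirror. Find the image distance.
f = +18.6 cm (concave); 1/di = 1/f − 1/do → di = -26.92 cm (virtual image, behind mirror)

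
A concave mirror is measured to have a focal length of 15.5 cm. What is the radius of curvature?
R = 2|f| = 31 cm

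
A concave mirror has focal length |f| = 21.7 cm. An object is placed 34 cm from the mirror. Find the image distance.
f = +21.7 cm (concave); 1/di = 1/f − 1/do → di = 59.98 cm (real image, in front of mirror)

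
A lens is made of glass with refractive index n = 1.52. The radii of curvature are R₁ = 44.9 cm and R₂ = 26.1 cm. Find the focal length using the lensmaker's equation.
1/f = (n − 1)(1/R₁ − 1/R₂) → f = -119.9 cm (diverging lens)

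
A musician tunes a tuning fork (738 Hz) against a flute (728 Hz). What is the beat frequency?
10 Hz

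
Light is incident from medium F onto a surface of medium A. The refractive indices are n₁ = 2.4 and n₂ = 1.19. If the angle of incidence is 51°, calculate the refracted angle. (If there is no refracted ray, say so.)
sin θ₂ = (n₁/n₂)·sin θ₁ = 1.567 > 1, so there is no refracted ray — the light undergoes total internal reflection.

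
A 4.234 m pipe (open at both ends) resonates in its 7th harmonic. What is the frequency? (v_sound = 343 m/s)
fₙ = nv/(2L) = 283.5 Hz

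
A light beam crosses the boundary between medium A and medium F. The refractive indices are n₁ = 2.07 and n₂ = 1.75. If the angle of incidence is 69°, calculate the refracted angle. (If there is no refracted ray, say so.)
sin θ₂ = (n₁/n₂)·sin θ₁ = 1.104 > 1, so there is no refracted ray — the light undergoes total internal reflection.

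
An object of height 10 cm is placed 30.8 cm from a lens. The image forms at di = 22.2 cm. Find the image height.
hi = (-di/do) × ho = -7.208 cm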